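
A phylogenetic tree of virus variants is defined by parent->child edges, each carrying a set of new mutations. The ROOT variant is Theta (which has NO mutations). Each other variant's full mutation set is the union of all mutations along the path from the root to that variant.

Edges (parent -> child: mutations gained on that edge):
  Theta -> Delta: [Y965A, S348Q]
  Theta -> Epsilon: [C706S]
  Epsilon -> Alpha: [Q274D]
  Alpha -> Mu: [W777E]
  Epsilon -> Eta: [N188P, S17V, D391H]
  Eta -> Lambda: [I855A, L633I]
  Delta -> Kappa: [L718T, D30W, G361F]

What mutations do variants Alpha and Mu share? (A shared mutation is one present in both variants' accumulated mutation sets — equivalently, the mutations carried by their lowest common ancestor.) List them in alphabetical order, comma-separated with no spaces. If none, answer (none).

Answer: C706S,Q274D

Derivation:
Accumulating mutations along path to Alpha:
  At Theta: gained [] -> total []
  At Epsilon: gained ['C706S'] -> total ['C706S']
  At Alpha: gained ['Q274D'] -> total ['C706S', 'Q274D']
Mutations(Alpha) = ['C706S', 'Q274D']
Accumulating mutations along path to Mu:
  At Theta: gained [] -> total []
  At Epsilon: gained ['C706S'] -> total ['C706S']
  At Alpha: gained ['Q274D'] -> total ['C706S', 'Q274D']
  At Mu: gained ['W777E'] -> total ['C706S', 'Q274D', 'W777E']
Mutations(Mu) = ['C706S', 'Q274D', 'W777E']
Intersection: ['C706S', 'Q274D'] ∩ ['C706S', 'Q274D', 'W777E'] = ['C706S', 'Q274D']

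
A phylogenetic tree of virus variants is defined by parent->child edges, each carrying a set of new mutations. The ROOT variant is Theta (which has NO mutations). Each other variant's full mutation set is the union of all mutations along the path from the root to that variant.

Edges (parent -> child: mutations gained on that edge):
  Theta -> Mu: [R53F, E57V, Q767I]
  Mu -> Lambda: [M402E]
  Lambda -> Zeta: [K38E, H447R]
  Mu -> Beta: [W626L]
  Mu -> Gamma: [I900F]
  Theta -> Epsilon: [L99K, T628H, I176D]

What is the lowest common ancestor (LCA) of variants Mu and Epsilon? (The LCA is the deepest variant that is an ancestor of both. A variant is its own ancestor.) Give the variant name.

Answer: Theta

Derivation:
Path from root to Mu: Theta -> Mu
  ancestors of Mu: {Theta, Mu}
Path from root to Epsilon: Theta -> Epsilon
  ancestors of Epsilon: {Theta, Epsilon}
Common ancestors: {Theta}
Walk up from Epsilon: Epsilon (not in ancestors of Mu), Theta (in ancestors of Mu)
Deepest common ancestor (LCA) = Theta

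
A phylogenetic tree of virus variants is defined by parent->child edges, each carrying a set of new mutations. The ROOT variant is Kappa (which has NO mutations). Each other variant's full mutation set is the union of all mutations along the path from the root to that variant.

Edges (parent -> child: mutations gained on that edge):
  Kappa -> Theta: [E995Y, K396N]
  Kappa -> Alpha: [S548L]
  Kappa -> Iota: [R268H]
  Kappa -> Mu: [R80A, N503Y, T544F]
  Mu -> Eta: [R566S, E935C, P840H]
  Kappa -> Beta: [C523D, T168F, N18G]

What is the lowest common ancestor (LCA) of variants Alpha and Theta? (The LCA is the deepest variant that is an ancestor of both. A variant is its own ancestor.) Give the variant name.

Answer: Kappa

Derivation:
Path from root to Alpha: Kappa -> Alpha
  ancestors of Alpha: {Kappa, Alpha}
Path from root to Theta: Kappa -> Theta
  ancestors of Theta: {Kappa, Theta}
Common ancestors: {Kappa}
Walk up from Theta: Theta (not in ancestors of Alpha), Kappa (in ancestors of Alpha)
Deepest common ancestor (LCA) = Kappa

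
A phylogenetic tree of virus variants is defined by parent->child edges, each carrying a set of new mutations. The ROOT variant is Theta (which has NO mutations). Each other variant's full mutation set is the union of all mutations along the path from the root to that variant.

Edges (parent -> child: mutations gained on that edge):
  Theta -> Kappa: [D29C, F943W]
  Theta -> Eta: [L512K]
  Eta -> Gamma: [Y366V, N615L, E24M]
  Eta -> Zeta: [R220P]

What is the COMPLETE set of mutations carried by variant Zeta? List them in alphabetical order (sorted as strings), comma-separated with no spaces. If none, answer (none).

Answer: L512K,R220P

Derivation:
At Theta: gained [] -> total []
At Eta: gained ['L512K'] -> total ['L512K']
At Zeta: gained ['R220P'] -> total ['L512K', 'R220P']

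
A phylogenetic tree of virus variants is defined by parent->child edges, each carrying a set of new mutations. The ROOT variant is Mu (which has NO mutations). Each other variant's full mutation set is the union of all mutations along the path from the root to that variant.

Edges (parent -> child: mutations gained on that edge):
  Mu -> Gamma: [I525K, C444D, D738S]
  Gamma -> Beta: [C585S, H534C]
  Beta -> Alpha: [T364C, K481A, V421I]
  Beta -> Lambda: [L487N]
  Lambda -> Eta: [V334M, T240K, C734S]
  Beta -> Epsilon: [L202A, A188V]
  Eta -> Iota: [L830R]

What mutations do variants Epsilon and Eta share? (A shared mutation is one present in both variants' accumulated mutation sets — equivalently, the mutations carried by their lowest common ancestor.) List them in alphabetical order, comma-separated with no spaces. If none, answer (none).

Accumulating mutations along path to Epsilon:
  At Mu: gained [] -> total []
  At Gamma: gained ['I525K', 'C444D', 'D738S'] -> total ['C444D', 'D738S', 'I525K']
  At Beta: gained ['C585S', 'H534C'] -> total ['C444D', 'C585S', 'D738S', 'H534C', 'I525K']
  At Epsilon: gained ['L202A', 'A188V'] -> total ['A188V', 'C444D', 'C585S', 'D738S', 'H534C', 'I525K', 'L202A']
Mutations(Epsilon) = ['A188V', 'C444D', 'C585S', 'D738S', 'H534C', 'I525K', 'L202A']
Accumulating mutations along path to Eta:
  At Mu: gained [] -> total []
  At Gamma: gained ['I525K', 'C444D', 'D738S'] -> total ['C444D', 'D738S', 'I525K']
  At Beta: gained ['C585S', 'H534C'] -> total ['C444D', 'C585S', 'D738S', 'H534C', 'I525K']
  At Lambda: gained ['L487N'] -> total ['C444D', 'C585S', 'D738S', 'H534C', 'I525K', 'L487N']
  At Eta: gained ['V334M', 'T240K', 'C734S'] -> total ['C444D', 'C585S', 'C734S', 'D738S', 'H534C', 'I525K', 'L487N', 'T240K', 'V334M']
Mutations(Eta) = ['C444D', 'C585S', 'C734S', 'D738S', 'H534C', 'I525K', 'L487N', 'T240K', 'V334M']
Intersection: ['A188V', 'C444D', 'C585S', 'D738S', 'H534C', 'I525K', 'L202A'] ∩ ['C444D', 'C585S', 'C734S', 'D738S', 'H534C', 'I525K', 'L487N', 'T240K', 'V334M'] = ['C444D', 'C585S', 'D738S', 'H534C', 'I525K']

Answer: C444D,C585S,D738S,H534C,I525K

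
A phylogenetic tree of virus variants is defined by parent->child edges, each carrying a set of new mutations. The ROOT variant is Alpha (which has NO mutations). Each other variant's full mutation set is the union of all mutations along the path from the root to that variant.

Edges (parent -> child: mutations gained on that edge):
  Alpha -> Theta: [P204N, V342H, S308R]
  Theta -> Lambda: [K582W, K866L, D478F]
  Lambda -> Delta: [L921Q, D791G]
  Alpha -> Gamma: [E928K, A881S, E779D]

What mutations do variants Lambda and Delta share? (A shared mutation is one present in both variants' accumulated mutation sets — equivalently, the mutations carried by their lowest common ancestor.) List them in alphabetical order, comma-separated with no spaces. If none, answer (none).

Answer: D478F,K582W,K866L,P204N,S308R,V342H

Derivation:
Accumulating mutations along path to Lambda:
  At Alpha: gained [] -> total []
  At Theta: gained ['P204N', 'V342H', 'S308R'] -> total ['P204N', 'S308R', 'V342H']
  At Lambda: gained ['K582W', 'K866L', 'D478F'] -> total ['D478F', 'K582W', 'K866L', 'P204N', 'S308R', 'V342H']
Mutations(Lambda) = ['D478F', 'K582W', 'K866L', 'P204N', 'S308R', 'V342H']
Accumulating mutations along path to Delta:
  At Alpha: gained [] -> total []
  At Theta: gained ['P204N', 'V342H', 'S308R'] -> total ['P204N', 'S308R', 'V342H']
  At Lambda: gained ['K582W', 'K866L', 'D478F'] -> total ['D478F', 'K582W', 'K866L', 'P204N', 'S308R', 'V342H']
  At Delta: gained ['L921Q', 'D791G'] -> total ['D478F', 'D791G', 'K582W', 'K866L', 'L921Q', 'P204N', 'S308R', 'V342H']
Mutations(Delta) = ['D478F', 'D791G', 'K582W', 'K866L', 'L921Q', 'P204N', 'S308R', 'V342H']
Intersection: ['D478F', 'K582W', 'K866L', 'P204N', 'S308R', 'V342H'] ∩ ['D478F', 'D791G', 'K582W', 'K866L', 'L921Q', 'P204N', 'S308R', 'V342H'] = ['D478F', 'K582W', 'K866L', 'P204N', 'S308R', 'V342H']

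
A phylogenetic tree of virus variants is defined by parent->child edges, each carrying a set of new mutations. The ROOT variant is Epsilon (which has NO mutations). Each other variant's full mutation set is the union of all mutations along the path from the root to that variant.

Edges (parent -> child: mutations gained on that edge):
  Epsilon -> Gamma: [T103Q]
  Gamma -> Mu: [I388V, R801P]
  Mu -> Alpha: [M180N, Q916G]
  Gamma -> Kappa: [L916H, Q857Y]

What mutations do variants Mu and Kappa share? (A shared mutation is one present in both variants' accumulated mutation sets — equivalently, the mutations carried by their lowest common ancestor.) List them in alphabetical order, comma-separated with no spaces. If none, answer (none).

Answer: T103Q

Derivation:
Accumulating mutations along path to Mu:
  At Epsilon: gained [] -> total []
  At Gamma: gained ['T103Q'] -> total ['T103Q']
  At Mu: gained ['I388V', 'R801P'] -> total ['I388V', 'R801P', 'T103Q']
Mutations(Mu) = ['I388V', 'R801P', 'T103Q']
Accumulating mutations along path to Kappa:
  At Epsilon: gained [] -> total []
  At Gamma: gained ['T103Q'] -> total ['T103Q']
  At Kappa: gained ['L916H', 'Q857Y'] -> total ['L916H', 'Q857Y', 'T103Q']
Mutations(Kappa) = ['L916H', 'Q857Y', 'T103Q']
Intersection: ['I388V', 'R801P', 'T103Q'] ∩ ['L916H', 'Q857Y', 'T103Q'] = ['T103Q']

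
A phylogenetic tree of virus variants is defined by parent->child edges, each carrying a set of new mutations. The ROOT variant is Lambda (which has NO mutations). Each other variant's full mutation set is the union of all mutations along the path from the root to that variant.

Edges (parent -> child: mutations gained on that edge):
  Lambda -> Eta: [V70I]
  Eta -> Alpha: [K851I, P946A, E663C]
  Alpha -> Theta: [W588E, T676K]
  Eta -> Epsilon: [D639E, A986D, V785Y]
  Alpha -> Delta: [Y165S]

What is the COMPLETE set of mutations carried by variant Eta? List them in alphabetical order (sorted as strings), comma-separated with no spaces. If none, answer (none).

Answer: V70I

Derivation:
At Lambda: gained [] -> total []
At Eta: gained ['V70I'] -> total ['V70I']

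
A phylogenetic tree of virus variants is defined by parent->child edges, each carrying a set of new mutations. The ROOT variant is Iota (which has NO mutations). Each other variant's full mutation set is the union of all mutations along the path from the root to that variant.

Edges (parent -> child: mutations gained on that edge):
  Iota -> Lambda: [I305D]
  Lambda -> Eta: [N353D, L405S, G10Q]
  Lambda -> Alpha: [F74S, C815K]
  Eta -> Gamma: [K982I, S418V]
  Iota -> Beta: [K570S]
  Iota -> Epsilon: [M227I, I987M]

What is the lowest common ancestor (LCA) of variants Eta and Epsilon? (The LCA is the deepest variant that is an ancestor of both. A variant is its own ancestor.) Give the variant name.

Answer: Iota

Derivation:
Path from root to Eta: Iota -> Lambda -> Eta
  ancestors of Eta: {Iota, Lambda, Eta}
Path from root to Epsilon: Iota -> Epsilon
  ancestors of Epsilon: {Iota, Epsilon}
Common ancestors: {Iota}
Walk up from Epsilon: Epsilon (not in ancestors of Eta), Iota (in ancestors of Eta)
Deepest common ancestor (LCA) = Iota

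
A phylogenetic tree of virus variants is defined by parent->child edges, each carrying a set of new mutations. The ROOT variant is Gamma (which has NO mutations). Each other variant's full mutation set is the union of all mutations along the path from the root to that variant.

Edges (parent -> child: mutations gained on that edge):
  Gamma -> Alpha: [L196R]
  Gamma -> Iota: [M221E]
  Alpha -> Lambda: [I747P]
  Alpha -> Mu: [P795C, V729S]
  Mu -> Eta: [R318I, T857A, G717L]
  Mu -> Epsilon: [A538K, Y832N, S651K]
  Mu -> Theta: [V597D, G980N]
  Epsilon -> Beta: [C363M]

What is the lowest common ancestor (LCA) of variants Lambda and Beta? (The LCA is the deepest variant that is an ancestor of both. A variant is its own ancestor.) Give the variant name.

Path from root to Lambda: Gamma -> Alpha -> Lambda
  ancestors of Lambda: {Gamma, Alpha, Lambda}
Path from root to Beta: Gamma -> Alpha -> Mu -> Epsilon -> Beta
  ancestors of Beta: {Gamma, Alpha, Mu, Epsilon, Beta}
Common ancestors: {Gamma, Alpha}
Walk up from Beta: Beta (not in ancestors of Lambda), Epsilon (not in ancestors of Lambda), Mu (not in ancestors of Lambda), Alpha (in ancestors of Lambda), Gamma (in ancestors of Lambda)
Deepest common ancestor (LCA) = Alpha

Answer: Alpha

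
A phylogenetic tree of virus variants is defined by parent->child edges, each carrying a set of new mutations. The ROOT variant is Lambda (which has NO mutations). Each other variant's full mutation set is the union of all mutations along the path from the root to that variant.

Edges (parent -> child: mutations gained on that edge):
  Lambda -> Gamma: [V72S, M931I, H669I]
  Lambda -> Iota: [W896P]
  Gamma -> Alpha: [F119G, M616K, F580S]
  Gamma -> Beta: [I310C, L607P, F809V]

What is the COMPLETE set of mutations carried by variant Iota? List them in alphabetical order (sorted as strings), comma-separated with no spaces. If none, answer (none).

At Lambda: gained [] -> total []
At Iota: gained ['W896P'] -> total ['W896P']

Answer: W896P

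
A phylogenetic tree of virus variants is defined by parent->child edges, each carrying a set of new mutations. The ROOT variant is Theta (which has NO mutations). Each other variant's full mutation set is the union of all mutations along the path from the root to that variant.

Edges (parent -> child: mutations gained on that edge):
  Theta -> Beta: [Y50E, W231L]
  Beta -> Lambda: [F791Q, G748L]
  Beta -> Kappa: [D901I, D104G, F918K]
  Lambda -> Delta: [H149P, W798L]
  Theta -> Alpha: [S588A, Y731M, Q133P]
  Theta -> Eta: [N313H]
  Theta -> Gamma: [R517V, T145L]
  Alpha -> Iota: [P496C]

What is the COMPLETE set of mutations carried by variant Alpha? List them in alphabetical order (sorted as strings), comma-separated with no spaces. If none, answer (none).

At Theta: gained [] -> total []
At Alpha: gained ['S588A', 'Y731M', 'Q133P'] -> total ['Q133P', 'S588A', 'Y731M']

Answer: Q133P,S588A,Y731M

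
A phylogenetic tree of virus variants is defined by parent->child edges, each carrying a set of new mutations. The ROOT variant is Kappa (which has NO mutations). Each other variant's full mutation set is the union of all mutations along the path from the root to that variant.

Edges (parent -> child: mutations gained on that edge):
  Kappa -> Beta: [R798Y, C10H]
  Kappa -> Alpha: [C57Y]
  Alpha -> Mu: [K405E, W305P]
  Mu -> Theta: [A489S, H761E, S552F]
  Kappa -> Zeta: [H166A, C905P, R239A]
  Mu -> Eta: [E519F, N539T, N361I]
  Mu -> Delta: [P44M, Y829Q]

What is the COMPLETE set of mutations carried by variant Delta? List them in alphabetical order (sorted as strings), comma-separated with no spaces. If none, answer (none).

Answer: C57Y,K405E,P44M,W305P,Y829Q

Derivation:
At Kappa: gained [] -> total []
At Alpha: gained ['C57Y'] -> total ['C57Y']
At Mu: gained ['K405E', 'W305P'] -> total ['C57Y', 'K405E', 'W305P']
At Delta: gained ['P44M', 'Y829Q'] -> total ['C57Y', 'K405E', 'P44M', 'W305P', 'Y829Q']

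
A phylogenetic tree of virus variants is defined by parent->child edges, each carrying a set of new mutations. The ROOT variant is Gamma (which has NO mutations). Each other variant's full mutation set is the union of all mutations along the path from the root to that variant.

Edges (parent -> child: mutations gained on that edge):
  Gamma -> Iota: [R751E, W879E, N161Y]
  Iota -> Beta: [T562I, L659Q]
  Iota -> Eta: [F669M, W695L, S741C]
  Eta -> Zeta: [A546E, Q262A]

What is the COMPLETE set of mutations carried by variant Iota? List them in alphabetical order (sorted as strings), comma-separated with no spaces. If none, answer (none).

At Gamma: gained [] -> total []
At Iota: gained ['R751E', 'W879E', 'N161Y'] -> total ['N161Y', 'R751E', 'W879E']

Answer: N161Y,R751E,W879E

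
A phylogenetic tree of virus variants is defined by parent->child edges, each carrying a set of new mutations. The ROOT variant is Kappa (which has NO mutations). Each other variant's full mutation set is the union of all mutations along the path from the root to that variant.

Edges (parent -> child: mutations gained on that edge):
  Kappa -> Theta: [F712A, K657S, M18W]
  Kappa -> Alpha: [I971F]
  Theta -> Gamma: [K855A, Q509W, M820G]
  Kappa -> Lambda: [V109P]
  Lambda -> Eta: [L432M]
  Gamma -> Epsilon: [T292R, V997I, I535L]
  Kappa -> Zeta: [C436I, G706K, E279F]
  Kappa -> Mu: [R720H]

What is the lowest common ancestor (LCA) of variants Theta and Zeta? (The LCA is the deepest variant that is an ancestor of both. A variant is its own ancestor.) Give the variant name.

Path from root to Theta: Kappa -> Theta
  ancestors of Theta: {Kappa, Theta}
Path from root to Zeta: Kappa -> Zeta
  ancestors of Zeta: {Kappa, Zeta}
Common ancestors: {Kappa}
Walk up from Zeta: Zeta (not in ancestors of Theta), Kappa (in ancestors of Theta)
Deepest common ancestor (LCA) = Kappa

Answer: Kappa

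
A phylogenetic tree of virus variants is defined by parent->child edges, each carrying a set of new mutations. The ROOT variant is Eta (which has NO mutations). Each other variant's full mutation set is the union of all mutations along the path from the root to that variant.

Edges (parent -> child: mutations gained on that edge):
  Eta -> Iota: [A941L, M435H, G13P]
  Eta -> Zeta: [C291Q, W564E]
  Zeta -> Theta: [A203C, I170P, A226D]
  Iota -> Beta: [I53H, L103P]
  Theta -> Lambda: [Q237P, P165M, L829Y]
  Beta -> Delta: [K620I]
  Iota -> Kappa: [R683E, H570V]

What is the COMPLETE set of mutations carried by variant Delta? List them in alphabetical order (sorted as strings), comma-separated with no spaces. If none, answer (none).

At Eta: gained [] -> total []
At Iota: gained ['A941L', 'M435H', 'G13P'] -> total ['A941L', 'G13P', 'M435H']
At Beta: gained ['I53H', 'L103P'] -> total ['A941L', 'G13P', 'I53H', 'L103P', 'M435H']
At Delta: gained ['K620I'] -> total ['A941L', 'G13P', 'I53H', 'K620I', 'L103P', 'M435H']

Answer: A941L,G13P,I53H,K620I,L103P,M435H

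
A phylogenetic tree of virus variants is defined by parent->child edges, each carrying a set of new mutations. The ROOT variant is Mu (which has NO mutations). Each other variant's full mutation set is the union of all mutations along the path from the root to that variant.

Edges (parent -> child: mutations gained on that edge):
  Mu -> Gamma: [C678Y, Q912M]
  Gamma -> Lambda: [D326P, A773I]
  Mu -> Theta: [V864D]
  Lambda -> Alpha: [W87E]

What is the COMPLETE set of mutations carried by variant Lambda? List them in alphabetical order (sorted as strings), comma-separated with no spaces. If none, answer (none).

Answer: A773I,C678Y,D326P,Q912M

Derivation:
At Mu: gained [] -> total []
At Gamma: gained ['C678Y', 'Q912M'] -> total ['C678Y', 'Q912M']
At Lambda: gained ['D326P', 'A773I'] -> total ['A773I', 'C678Y', 'D326P', 'Q912M']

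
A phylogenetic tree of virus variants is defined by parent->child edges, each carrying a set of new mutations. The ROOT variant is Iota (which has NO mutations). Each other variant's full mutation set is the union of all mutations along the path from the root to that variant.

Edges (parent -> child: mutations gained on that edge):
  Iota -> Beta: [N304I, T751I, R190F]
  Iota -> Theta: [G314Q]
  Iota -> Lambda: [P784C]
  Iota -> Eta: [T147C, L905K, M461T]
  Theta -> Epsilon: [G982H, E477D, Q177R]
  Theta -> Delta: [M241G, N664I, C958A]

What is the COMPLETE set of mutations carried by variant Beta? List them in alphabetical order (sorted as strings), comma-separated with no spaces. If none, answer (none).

Answer: N304I,R190F,T751I

Derivation:
At Iota: gained [] -> total []
At Beta: gained ['N304I', 'T751I', 'R190F'] -> total ['N304I', 'R190F', 'T751I']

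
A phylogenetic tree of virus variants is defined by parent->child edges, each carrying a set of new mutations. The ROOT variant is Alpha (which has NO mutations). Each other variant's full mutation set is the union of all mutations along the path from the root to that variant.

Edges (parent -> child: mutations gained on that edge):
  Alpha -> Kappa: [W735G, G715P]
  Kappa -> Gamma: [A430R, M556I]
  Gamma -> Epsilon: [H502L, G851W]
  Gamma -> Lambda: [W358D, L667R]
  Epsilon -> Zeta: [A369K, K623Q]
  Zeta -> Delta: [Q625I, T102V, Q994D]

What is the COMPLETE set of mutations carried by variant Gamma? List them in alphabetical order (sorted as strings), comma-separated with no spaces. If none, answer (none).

Answer: A430R,G715P,M556I,W735G

Derivation:
At Alpha: gained [] -> total []
At Kappa: gained ['W735G', 'G715P'] -> total ['G715P', 'W735G']
At Gamma: gained ['A430R', 'M556I'] -> total ['A430R', 'G715P', 'M556I', 'W735G']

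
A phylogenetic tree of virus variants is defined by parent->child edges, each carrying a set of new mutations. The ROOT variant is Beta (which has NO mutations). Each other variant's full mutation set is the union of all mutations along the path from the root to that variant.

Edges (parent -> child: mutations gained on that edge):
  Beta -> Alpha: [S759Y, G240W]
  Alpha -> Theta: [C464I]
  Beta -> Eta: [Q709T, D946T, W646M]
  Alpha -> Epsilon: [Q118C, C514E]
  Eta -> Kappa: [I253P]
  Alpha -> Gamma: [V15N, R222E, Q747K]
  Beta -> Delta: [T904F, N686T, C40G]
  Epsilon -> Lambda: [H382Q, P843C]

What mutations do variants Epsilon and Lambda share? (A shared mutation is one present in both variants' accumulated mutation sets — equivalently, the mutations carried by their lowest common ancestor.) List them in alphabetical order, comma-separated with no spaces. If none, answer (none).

Accumulating mutations along path to Epsilon:
  At Beta: gained [] -> total []
  At Alpha: gained ['S759Y', 'G240W'] -> total ['G240W', 'S759Y']
  At Epsilon: gained ['Q118C', 'C514E'] -> total ['C514E', 'G240W', 'Q118C', 'S759Y']
Mutations(Epsilon) = ['C514E', 'G240W', 'Q118C', 'S759Y']
Accumulating mutations along path to Lambda:
  At Beta: gained [] -> total []
  At Alpha: gained ['S759Y', 'G240W'] -> total ['G240W', 'S759Y']
  At Epsilon: gained ['Q118C', 'C514E'] -> total ['C514E', 'G240W', 'Q118C', 'S759Y']
  At Lambda: gained ['H382Q', 'P843C'] -> total ['C514E', 'G240W', 'H382Q', 'P843C', 'Q118C', 'S759Y']
Mutations(Lambda) = ['C514E', 'G240W', 'H382Q', 'P843C', 'Q118C', 'S759Y']
Intersection: ['C514E', 'G240W', 'Q118C', 'S759Y'] ∩ ['C514E', 'G240W', 'H382Q', 'P843C', 'Q118C', 'S759Y'] = ['C514E', 'G240W', 'Q118C', 'S759Y']

Answer: C514E,G240W,Q118C,S759Y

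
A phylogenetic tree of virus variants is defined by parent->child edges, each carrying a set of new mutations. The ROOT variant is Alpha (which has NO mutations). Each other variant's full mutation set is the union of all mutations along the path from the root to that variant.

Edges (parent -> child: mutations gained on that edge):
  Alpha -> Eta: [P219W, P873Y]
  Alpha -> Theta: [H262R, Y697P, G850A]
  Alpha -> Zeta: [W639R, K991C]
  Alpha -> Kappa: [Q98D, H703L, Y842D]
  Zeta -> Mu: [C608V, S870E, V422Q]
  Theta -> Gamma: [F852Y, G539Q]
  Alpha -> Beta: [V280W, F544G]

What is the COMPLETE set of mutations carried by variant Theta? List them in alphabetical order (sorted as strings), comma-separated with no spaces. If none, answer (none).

Answer: G850A,H262R,Y697P

Derivation:
At Alpha: gained [] -> total []
At Theta: gained ['H262R', 'Y697P', 'G850A'] -> total ['G850A', 'H262R', 'Y697P']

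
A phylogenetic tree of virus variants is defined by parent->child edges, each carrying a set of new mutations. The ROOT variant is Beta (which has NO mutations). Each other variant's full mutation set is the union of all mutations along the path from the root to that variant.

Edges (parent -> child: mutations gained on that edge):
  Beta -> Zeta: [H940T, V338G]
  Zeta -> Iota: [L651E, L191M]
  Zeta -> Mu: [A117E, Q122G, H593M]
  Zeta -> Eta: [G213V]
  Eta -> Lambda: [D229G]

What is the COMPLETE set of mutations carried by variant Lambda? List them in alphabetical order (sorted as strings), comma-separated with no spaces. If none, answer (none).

Answer: D229G,G213V,H940T,V338G

Derivation:
At Beta: gained [] -> total []
At Zeta: gained ['H940T', 'V338G'] -> total ['H940T', 'V338G']
At Eta: gained ['G213V'] -> total ['G213V', 'H940T', 'V338G']
At Lambda: gained ['D229G'] -> total ['D229G', 'G213V', 'H940T', 'V338G']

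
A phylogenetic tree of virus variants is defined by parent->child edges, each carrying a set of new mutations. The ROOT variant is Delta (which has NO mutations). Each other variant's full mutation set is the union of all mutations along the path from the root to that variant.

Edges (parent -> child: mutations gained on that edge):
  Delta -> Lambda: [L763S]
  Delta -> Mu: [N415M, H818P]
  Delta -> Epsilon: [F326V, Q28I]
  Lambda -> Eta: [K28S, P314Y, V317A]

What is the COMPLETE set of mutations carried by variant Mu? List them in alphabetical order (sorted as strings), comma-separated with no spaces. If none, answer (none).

Answer: H818P,N415M

Derivation:
At Delta: gained [] -> total []
At Mu: gained ['N415M', 'H818P'] -> total ['H818P', 'N415M']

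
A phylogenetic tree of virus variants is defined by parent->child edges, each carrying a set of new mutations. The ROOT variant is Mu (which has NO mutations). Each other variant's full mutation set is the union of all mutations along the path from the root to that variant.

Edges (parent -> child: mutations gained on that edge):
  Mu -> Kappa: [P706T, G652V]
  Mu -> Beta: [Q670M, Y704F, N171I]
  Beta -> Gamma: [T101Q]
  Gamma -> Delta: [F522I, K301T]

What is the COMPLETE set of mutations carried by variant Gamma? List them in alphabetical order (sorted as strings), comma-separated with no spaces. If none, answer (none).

Answer: N171I,Q670M,T101Q,Y704F

Derivation:
At Mu: gained [] -> total []
At Beta: gained ['Q670M', 'Y704F', 'N171I'] -> total ['N171I', 'Q670M', 'Y704F']
At Gamma: gained ['T101Q'] -> total ['N171I', 'Q670M', 'T101Q', 'Y704F']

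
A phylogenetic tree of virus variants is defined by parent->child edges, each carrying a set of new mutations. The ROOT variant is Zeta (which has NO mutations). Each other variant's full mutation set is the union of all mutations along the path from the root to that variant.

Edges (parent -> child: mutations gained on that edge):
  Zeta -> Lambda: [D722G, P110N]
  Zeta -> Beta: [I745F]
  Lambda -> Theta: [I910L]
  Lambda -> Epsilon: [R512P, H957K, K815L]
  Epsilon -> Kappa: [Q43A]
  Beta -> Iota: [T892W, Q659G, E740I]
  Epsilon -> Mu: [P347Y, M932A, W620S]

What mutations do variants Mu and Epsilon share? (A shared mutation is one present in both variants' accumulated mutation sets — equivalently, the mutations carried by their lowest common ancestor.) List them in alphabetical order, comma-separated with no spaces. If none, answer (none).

Answer: D722G,H957K,K815L,P110N,R512P

Derivation:
Accumulating mutations along path to Mu:
  At Zeta: gained [] -> total []
  At Lambda: gained ['D722G', 'P110N'] -> total ['D722G', 'P110N']
  At Epsilon: gained ['R512P', 'H957K', 'K815L'] -> total ['D722G', 'H957K', 'K815L', 'P110N', 'R512P']
  At Mu: gained ['P347Y', 'M932A', 'W620S'] -> total ['D722G', 'H957K', 'K815L', 'M932A', 'P110N', 'P347Y', 'R512P', 'W620S']
Mutations(Mu) = ['D722G', 'H957K', 'K815L', 'M932A', 'P110N', 'P347Y', 'R512P', 'W620S']
Accumulating mutations along path to Epsilon:
  At Zeta: gained [] -> total []
  At Lambda: gained ['D722G', 'P110N'] -> total ['D722G', 'P110N']
  At Epsilon: gained ['R512P', 'H957K', 'K815L'] -> total ['D722G', 'H957K', 'K815L', 'P110N', 'R512P']
Mutations(Epsilon) = ['D722G', 'H957K', 'K815L', 'P110N', 'R512P']
Intersection: ['D722G', 'H957K', 'K815L', 'M932A', 'P110N', 'P347Y', 'R512P', 'W620S'] ∩ ['D722G', 'H957K', 'K815L', 'P110N', 'R512P'] = ['D722G', 'H957K', 'K815L', 'P110N', 'R512P']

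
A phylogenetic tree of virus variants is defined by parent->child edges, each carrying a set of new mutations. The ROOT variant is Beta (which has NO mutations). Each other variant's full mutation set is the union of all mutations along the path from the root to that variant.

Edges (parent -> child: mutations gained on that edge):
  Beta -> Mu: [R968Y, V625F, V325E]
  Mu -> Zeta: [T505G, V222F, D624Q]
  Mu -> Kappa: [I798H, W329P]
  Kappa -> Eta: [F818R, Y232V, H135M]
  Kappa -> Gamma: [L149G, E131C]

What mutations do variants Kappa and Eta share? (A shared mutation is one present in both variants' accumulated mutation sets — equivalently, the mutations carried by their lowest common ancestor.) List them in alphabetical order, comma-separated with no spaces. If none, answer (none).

Answer: I798H,R968Y,V325E,V625F,W329P

Derivation:
Accumulating mutations along path to Kappa:
  At Beta: gained [] -> total []
  At Mu: gained ['R968Y', 'V625F', 'V325E'] -> total ['R968Y', 'V325E', 'V625F']
  At Kappa: gained ['I798H', 'W329P'] -> total ['I798H', 'R968Y', 'V325E', 'V625F', 'W329P']
Mutations(Kappa) = ['I798H', 'R968Y', 'V325E', 'V625F', 'W329P']
Accumulating mutations along path to Eta:
  At Beta: gained [] -> total []
  At Mu: gained ['R968Y', 'V625F', 'V325E'] -> total ['R968Y', 'V325E', 'V625F']
  At Kappa: gained ['I798H', 'W329P'] -> total ['I798H', 'R968Y', 'V325E', 'V625F', 'W329P']
  At Eta: gained ['F818R', 'Y232V', 'H135M'] -> total ['F818R', 'H135M', 'I798H', 'R968Y', 'V325E', 'V625F', 'W329P', 'Y232V']
Mutations(Eta) = ['F818R', 'H135M', 'I798H', 'R968Y', 'V325E', 'V625F', 'W329P', 'Y232V']
Intersection: ['I798H', 'R968Y', 'V325E', 'V625F', 'W329P'] ∩ ['F818R', 'H135M', 'I798H', 'R968Y', 'V325E', 'V625F', 'W329P', 'Y232V'] = ['I798H', 'R968Y', 'V325E', 'V625F', 'W329P']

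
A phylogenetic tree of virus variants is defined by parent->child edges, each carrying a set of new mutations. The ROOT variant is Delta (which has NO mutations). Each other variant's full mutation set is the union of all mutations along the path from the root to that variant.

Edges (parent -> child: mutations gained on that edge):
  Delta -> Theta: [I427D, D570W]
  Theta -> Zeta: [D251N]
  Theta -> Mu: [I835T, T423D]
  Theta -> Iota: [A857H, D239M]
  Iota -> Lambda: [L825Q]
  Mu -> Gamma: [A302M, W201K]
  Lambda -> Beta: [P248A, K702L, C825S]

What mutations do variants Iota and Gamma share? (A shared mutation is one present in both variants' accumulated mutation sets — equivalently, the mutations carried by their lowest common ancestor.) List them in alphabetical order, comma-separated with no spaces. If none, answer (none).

Accumulating mutations along path to Iota:
  At Delta: gained [] -> total []
  At Theta: gained ['I427D', 'D570W'] -> total ['D570W', 'I427D']
  At Iota: gained ['A857H', 'D239M'] -> total ['A857H', 'D239M', 'D570W', 'I427D']
Mutations(Iota) = ['A857H', 'D239M', 'D570W', 'I427D']
Accumulating mutations along path to Gamma:
  At Delta: gained [] -> total []
  At Theta: gained ['I427D', 'D570W'] -> total ['D570W', 'I427D']
  At Mu: gained ['I835T', 'T423D'] -> total ['D570W', 'I427D', 'I835T', 'T423D']
  At Gamma: gained ['A302M', 'W201K'] -> total ['A302M', 'D570W', 'I427D', 'I835T', 'T423D', 'W201K']
Mutations(Gamma) = ['A302M', 'D570W', 'I427D', 'I835T', 'T423D', 'W201K']
Intersection: ['A857H', 'D239M', 'D570W', 'I427D'] ∩ ['A302M', 'D570W', 'I427D', 'I835T', 'T423D', 'W201K'] = ['D570W', 'I427D']

Answer: D570W,I427D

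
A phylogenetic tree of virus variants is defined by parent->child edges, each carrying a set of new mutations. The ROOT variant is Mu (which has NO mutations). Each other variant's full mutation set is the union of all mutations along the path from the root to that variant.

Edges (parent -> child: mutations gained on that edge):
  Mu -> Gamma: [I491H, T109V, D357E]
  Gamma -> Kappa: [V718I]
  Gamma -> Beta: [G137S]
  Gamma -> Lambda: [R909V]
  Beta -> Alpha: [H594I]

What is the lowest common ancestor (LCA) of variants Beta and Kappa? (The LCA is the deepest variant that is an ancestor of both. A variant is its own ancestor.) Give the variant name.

Path from root to Beta: Mu -> Gamma -> Beta
  ancestors of Beta: {Mu, Gamma, Beta}
Path from root to Kappa: Mu -> Gamma -> Kappa
  ancestors of Kappa: {Mu, Gamma, Kappa}
Common ancestors: {Mu, Gamma}
Walk up from Kappa: Kappa (not in ancestors of Beta), Gamma (in ancestors of Beta), Mu (in ancestors of Beta)
Deepest common ancestor (LCA) = Gamma

Answer: Gamma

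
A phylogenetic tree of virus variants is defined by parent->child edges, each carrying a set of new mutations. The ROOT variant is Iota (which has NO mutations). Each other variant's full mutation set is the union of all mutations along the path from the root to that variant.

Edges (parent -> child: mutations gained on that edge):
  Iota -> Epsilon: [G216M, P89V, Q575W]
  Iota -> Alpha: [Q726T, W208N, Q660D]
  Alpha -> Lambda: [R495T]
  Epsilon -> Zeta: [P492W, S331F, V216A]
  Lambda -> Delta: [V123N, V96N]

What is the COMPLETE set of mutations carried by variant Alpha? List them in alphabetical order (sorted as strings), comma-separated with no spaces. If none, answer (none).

At Iota: gained [] -> total []
At Alpha: gained ['Q726T', 'W208N', 'Q660D'] -> total ['Q660D', 'Q726T', 'W208N']

Answer: Q660D,Q726T,W208N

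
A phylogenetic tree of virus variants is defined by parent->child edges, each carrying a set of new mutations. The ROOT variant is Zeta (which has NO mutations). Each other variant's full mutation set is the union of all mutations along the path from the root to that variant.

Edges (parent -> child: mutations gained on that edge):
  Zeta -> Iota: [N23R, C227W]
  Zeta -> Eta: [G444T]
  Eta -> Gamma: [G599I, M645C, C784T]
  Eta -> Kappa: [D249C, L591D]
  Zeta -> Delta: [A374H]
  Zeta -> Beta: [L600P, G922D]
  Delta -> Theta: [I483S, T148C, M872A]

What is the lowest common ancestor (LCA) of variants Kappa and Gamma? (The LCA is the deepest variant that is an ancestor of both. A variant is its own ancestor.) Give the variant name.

Answer: Eta

Derivation:
Path from root to Kappa: Zeta -> Eta -> Kappa
  ancestors of Kappa: {Zeta, Eta, Kappa}
Path from root to Gamma: Zeta -> Eta -> Gamma
  ancestors of Gamma: {Zeta, Eta, Gamma}
Common ancestors: {Zeta, Eta}
Walk up from Gamma: Gamma (not in ancestors of Kappa), Eta (in ancestors of Kappa), Zeta (in ancestors of Kappa)
Deepest common ancestor (LCA) = Eta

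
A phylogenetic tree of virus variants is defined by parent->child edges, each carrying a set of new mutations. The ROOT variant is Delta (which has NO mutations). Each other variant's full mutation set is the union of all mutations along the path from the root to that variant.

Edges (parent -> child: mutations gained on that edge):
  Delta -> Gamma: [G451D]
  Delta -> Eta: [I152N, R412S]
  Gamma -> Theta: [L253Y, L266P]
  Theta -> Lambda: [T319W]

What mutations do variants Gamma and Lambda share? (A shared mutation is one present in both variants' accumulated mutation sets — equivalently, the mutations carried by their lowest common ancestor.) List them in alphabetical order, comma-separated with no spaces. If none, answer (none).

Accumulating mutations along path to Gamma:
  At Delta: gained [] -> total []
  At Gamma: gained ['G451D'] -> total ['G451D']
Mutations(Gamma) = ['G451D']
Accumulating mutations along path to Lambda:
  At Delta: gained [] -> total []
  At Gamma: gained ['G451D'] -> total ['G451D']
  At Theta: gained ['L253Y', 'L266P'] -> total ['G451D', 'L253Y', 'L266P']
  At Lambda: gained ['T319W'] -> total ['G451D', 'L253Y', 'L266P', 'T319W']
Mutations(Lambda) = ['G451D', 'L253Y', 'L266P', 'T319W']
Intersection: ['G451D'] ∩ ['G451D', 'L253Y', 'L266P', 'T319W'] = ['G451D']

Answer: G451D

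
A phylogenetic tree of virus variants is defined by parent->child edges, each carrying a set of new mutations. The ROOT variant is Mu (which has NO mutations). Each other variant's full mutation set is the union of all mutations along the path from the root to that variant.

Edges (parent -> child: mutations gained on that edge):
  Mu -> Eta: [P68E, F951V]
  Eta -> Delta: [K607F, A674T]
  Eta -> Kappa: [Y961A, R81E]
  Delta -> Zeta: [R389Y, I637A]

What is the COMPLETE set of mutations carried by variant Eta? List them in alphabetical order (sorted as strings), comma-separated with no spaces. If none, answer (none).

Answer: F951V,P68E

Derivation:
At Mu: gained [] -> total []
At Eta: gained ['P68E', 'F951V'] -> total ['F951V', 'P68E']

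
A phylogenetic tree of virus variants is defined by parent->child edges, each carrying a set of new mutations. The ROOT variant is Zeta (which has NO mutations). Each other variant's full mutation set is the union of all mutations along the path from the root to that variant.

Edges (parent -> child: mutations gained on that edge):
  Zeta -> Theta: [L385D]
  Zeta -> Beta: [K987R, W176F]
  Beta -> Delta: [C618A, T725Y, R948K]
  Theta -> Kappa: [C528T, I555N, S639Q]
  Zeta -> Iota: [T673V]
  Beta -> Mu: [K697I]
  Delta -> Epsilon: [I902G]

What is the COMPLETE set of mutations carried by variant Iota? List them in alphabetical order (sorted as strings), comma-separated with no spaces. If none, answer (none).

At Zeta: gained [] -> total []
At Iota: gained ['T673V'] -> total ['T673V']

Answer: T673V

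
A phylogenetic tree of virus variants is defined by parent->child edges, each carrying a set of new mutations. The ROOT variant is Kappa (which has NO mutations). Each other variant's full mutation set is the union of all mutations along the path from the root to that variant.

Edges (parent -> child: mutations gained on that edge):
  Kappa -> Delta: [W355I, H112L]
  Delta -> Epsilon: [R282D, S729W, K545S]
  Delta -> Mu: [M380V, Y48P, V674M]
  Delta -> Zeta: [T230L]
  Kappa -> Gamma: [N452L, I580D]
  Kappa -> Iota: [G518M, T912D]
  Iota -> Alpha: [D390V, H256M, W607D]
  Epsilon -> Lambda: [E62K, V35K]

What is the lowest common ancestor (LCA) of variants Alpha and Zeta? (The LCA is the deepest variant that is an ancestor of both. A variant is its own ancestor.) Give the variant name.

Answer: Kappa

Derivation:
Path from root to Alpha: Kappa -> Iota -> Alpha
  ancestors of Alpha: {Kappa, Iota, Alpha}
Path from root to Zeta: Kappa -> Delta -> Zeta
  ancestors of Zeta: {Kappa, Delta, Zeta}
Common ancestors: {Kappa}
Walk up from Zeta: Zeta (not in ancestors of Alpha), Delta (not in ancestors of Alpha), Kappa (in ancestors of Alpha)
Deepest common ancestor (LCA) = Kappa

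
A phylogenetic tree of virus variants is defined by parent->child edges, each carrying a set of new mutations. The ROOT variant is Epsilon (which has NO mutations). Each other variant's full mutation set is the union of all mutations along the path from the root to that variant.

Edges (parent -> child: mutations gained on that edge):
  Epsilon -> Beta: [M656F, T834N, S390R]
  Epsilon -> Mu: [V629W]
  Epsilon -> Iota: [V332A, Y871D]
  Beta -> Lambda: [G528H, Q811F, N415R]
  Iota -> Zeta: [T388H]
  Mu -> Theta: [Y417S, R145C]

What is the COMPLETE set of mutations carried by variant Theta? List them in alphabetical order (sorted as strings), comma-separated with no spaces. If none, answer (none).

At Epsilon: gained [] -> total []
At Mu: gained ['V629W'] -> total ['V629W']
At Theta: gained ['Y417S', 'R145C'] -> total ['R145C', 'V629W', 'Y417S']

Answer: R145C,V629W,Y417S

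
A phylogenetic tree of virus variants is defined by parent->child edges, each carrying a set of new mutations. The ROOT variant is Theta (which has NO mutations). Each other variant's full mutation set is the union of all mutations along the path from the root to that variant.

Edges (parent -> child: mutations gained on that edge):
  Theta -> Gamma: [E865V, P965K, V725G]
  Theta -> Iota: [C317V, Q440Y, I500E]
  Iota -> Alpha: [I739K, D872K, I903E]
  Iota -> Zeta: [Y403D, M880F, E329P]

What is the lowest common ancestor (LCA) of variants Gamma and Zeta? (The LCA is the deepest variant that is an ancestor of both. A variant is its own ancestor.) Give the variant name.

Answer: Theta

Derivation:
Path from root to Gamma: Theta -> Gamma
  ancestors of Gamma: {Theta, Gamma}
Path from root to Zeta: Theta -> Iota -> Zeta
  ancestors of Zeta: {Theta, Iota, Zeta}
Common ancestors: {Theta}
Walk up from Zeta: Zeta (not in ancestors of Gamma), Iota (not in ancestors of Gamma), Theta (in ancestors of Gamma)
Deepest common ancestor (LCA) = Theta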